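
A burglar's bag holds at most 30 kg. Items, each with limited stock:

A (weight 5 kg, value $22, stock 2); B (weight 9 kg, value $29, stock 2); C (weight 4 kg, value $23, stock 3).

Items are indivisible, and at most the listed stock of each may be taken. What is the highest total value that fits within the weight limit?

Best selections within weight 30 and stock limits:
- 2×B + 3×C: weight 30, value 127
- 1×A + 1×B + 3×C: weight 26, value 120
- 2×A + 1×B + 2×C: weight 27, value 119
Best: $127.

$127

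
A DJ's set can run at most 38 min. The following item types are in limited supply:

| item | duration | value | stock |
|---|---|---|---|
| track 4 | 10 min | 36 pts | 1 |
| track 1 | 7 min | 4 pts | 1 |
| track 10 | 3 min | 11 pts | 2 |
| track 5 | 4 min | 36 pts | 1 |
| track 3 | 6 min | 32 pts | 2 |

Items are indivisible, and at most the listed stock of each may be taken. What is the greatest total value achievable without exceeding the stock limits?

158 pts

Best selections within duration 38 and stock limits:
- 1×track 4 + 2×track 10 + 1×track 5 + 2×track 3: duration 32, value 158
- 1×track 4 + 1×track 1 + 1×track 10 + 1×track 5 + 2×track 3: duration 36, value 151
- 1×track 4 + 1×track 10 + 1×track 5 + 2×track 3: duration 29, value 147
Best: 158 pts.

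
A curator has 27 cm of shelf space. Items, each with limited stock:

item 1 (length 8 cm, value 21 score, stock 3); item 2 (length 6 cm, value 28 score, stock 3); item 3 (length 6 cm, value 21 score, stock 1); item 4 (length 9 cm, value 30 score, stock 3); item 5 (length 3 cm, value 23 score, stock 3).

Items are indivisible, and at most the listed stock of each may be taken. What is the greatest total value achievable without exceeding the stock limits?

Best selections within length 27 and stock limits:
- 3×item 2 + 3×item 5: length 27, value 153
- 2×item 2 + 1×item 3 + 3×item 5: length 27, value 146
- 2×item 2 + 1×item 4 + 2×item 5: length 27, value 132
- 3×item 2 + 2×item 5: length 24, value 130
Best: 153 score.

153 score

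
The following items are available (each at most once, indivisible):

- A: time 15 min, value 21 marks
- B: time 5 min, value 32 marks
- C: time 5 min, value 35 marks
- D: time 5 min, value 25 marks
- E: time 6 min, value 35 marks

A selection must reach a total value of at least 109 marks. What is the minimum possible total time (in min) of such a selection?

Subsets with value ≥ 109, sorted by total time:
- B+C+D+E: time 21, value 127
- A+B+C+D: time 30, value 113
Minimum time: 21 min.

21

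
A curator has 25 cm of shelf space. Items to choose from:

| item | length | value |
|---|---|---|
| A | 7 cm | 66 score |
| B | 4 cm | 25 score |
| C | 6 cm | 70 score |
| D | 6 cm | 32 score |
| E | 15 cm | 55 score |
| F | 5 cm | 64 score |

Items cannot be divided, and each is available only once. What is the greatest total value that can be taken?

This is a 0/1 knapsack; check combinations near the capacity.
- A+C+D+F: length 7+6+6+5=24, value 66+70+32+64=232
- A+B+C+F: length 7+4+6+5=22, value 66+25+70+64=225
- A+C+F: length 7+6+5=18, value 66+70+64=200
- A+B+C+D: length 7+4+6+6=23, value 66+25+70+32=193
Best: 232 score.

232 score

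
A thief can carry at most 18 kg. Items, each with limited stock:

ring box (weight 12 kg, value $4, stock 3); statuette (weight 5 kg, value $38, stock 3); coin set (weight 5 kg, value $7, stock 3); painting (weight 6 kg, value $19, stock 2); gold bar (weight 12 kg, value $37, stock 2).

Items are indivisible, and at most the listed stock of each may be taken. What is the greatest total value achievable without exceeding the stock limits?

$114

Top feasible selections:
- 3×statuette: weight 15, value 114
- 2×statuette + 1×painting: weight 16, value 95
Best: $114.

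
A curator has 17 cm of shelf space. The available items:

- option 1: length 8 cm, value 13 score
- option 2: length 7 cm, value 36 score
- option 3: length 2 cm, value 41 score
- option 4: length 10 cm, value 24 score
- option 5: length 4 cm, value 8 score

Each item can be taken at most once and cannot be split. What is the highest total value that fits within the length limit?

90 score

Check high-value combinations within 17 cm:
- option 1+option 2+option 3: length 8+7+2=17, value 13+36+41=90
- option 2+option 3+option 5: length 7+2+4=13, value 36+41+8=85
- option 2+option 3: length 7+2=9, value 36+41=77
- option 3+option 4+option 5: length 2+10+4=16, value 41+24+8=73
- option 3+option 4: length 2+10=12, value 41+24=65
Best: 90 score.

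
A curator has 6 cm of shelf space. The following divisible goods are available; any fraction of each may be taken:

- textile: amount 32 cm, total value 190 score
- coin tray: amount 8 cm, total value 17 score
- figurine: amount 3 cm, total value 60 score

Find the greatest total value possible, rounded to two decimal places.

77.81

Take in order of value per unit:
- figurine (60/3 per unit): all 3 → value 60, running total 60.00
- textile (190/32 per unit): 3 of 32 → value 3×190/32 = 17.8125, running total 77.81
Total 77.81.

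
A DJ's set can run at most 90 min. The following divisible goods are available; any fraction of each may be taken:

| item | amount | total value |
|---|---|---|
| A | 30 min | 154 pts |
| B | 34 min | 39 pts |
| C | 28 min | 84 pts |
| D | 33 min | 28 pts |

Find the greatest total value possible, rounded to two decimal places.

274.71

Take in order of value per unit:
- A (154/30 per unit): all 30 → value 154, running total 154.00
- C (84/28 per unit): all 28 → value 84, running total 238.00
- B (39/34 per unit): 32 of 34 → value 32×39/34 = 36.7059, running total 274.71
Total 274.71.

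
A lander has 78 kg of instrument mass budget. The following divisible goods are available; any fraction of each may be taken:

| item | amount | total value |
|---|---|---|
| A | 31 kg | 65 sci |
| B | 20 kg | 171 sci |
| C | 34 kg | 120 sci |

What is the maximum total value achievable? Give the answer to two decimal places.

341.32

Take in order of value per unit:
- B (171/20 per unit): all 20 → value 171, running total 171.00
- C (120/34 per unit): all 34 → value 120, running total 291.00
- A (65/31 per unit): 24 of 31 → value 24×65/31 = 50.3226, running total 341.32
Total 341.32.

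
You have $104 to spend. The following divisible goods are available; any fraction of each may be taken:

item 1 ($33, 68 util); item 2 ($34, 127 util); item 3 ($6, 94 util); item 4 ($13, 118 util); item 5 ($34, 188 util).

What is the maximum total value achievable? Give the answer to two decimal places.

562.03

Take in order of value per unit:
- item 3 (94/6 per unit): all 6 → value 94, running total 94.00
- item 4 (118/13 per unit): all 13 → value 118, running total 212.00
- item 5 (188/34 per unit): all 34 → value 188, running total 400.00
- item 2 (127/34 per unit): all 34 → value 127, running total 527.00
- item 1 (68/33 per unit): 17 of 33 → value 17×68/33 = 35.0303, running total 562.03
Total 562.03.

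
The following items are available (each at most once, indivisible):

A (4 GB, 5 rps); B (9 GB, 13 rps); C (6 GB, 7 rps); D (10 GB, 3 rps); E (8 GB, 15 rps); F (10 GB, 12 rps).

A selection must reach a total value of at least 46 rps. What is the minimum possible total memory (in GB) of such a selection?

33

Subsets with value ≥ 46, sorted by total memory:
- B+C+E+F: memory 33, value 47
- A+B+C+E+F: memory 37, value 52
- A+B+D+E+F: memory 41, value 48
- B+C+D+E+F: memory 43, value 50
Minimum memory: 33 GB.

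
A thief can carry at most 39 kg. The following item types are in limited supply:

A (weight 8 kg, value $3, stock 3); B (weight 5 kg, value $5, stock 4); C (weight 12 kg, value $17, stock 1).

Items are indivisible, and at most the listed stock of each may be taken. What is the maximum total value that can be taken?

Best selections within weight 39 and stock limits:
- 4×B + 1×C: weight 32, value 37
- 1×A + 3×B + 1×C: weight 35, value 35
- 2×A + 2×B + 1×C: weight 38, value 33
Best: $37.

$37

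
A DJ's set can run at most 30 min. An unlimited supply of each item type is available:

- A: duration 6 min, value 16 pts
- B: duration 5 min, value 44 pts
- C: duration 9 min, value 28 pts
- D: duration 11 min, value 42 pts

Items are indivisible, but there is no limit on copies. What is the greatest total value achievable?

Best value-per-unit is B at 44/5, and filling with it alone uses duration 6×5=30. No mix of the others beats 6×44 = 264.

264 pts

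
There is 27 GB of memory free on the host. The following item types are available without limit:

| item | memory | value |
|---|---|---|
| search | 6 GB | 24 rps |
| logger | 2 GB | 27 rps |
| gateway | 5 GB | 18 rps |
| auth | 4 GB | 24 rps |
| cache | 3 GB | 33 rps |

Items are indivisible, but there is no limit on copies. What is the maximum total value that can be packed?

Best value-per-unit is logger at 27/2; filling with it alone gives 13×27 = 351.
Optimal mix: 12×logger + 1×cache → memory 27, value 357.

357 rps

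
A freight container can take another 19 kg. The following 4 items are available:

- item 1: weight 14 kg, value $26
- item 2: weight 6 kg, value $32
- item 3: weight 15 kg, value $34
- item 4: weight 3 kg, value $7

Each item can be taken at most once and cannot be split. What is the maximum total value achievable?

$41

Check high-value combinations within 19 kg:
- item 3+item 4: weight 15+3=18, value 34+7=41
- item 2+item 4: weight 6+3=9, value 32+7=39
- item 3: weight 15, value 34
Best: $41.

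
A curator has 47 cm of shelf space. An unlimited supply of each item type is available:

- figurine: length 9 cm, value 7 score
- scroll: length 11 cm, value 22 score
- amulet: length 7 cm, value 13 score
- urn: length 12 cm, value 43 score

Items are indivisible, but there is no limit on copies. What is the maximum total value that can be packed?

151 score

Best value-per-unit is urn at 43/12; filling with it alone gives 3×43 = 129.
Optimal mix: 1×scroll + 3×urn → length 47, value 151.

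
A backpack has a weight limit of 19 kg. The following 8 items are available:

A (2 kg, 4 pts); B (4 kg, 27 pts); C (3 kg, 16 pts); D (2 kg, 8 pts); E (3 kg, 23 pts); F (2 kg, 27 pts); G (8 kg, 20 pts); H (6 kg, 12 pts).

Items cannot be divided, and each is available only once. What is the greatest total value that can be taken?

105 pts

Check high-value combinations within 19 kg:
- A+B+C+D+E+F: weight 2+4+3+2+3+2=16, value 4+27+16+8+23+27=105
- B+C+E+F+H: weight 4+3+3+2+6=18, value 27+16+23+27+12=105
- B+D+E+F+G: weight 4+2+3+2+8=19, value 27+8+23+27+20=105
Best: 105 pts.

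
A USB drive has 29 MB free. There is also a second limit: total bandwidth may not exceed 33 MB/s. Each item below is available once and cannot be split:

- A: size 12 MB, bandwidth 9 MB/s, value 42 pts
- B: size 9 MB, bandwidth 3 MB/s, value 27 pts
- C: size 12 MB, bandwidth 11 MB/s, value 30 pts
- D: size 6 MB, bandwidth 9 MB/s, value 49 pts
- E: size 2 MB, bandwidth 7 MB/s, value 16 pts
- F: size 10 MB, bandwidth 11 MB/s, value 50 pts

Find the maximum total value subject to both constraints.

Feasible sets respecting both limits:
- B+D+E+F: size 27, bandwidth 30, value 142
- A+D+F: size 28, bandwidth 29, value 141
- A+B+D+E: size 29, bandwidth 28, value 134
- C+D+F: size 28, bandwidth 31, value 129
Best: 142 pts.

142 pts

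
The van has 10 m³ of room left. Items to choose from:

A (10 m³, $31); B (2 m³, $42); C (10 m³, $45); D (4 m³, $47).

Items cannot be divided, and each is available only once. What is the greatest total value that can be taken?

$89

This is a 0/1 knapsack; check combinations near the capacity.
- B+D: volume 2+4=6, value 42+47=89
- D: volume 4, value 47
- C: volume 10, value 45
Best: $89.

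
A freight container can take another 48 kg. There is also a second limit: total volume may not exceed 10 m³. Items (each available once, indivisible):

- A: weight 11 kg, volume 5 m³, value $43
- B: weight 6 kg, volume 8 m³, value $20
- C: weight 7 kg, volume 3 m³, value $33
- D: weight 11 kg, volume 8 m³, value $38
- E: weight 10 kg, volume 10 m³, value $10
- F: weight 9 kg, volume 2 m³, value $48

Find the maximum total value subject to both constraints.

Feasible sets respecting both limits:
- A+C+F: weight 27, volume 10, value 124
- A+F: weight 20, volume 7, value 91
- D+F: weight 20, volume 10, value 86
Best: $124.

$124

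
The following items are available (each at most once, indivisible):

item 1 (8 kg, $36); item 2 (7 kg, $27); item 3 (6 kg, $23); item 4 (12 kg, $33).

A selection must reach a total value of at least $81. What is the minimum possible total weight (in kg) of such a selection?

Subsets with value ≥ 81, sorted by total weight:
- item 1+item 2+item 3: weight 21, value 86
- item 2+item 3+item 4: weight 25, value 83
Minimum weight: 21 kg.

21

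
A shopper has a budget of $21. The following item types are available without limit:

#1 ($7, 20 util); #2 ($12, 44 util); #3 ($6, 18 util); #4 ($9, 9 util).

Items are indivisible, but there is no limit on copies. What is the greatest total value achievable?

Best value-per-unit is #2 at 44/12; filling with it alone gives 1×44 = 44.
Optimal mix: 1×#1 + 1×#2 → cost 19, value 64.

64 util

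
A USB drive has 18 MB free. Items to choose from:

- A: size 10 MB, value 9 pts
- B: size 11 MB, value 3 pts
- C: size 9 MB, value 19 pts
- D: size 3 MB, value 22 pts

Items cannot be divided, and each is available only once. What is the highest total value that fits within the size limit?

41 pts

Check high-value combinations within 18 MB:
- C+D: size 9+3=12, value 19+22=41
- A+D: size 10+3=13, value 9+22=31
- B+D: size 11+3=14, value 3+22=25
- D: size 3, value 22
Best: 41 pts.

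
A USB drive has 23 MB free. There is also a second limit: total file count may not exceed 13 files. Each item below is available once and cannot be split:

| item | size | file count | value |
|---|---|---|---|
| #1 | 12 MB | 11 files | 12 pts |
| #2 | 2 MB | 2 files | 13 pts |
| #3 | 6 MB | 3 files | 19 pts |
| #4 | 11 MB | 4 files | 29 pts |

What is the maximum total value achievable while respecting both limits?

61 pts

Feasible sets respecting both limits:
- #2+#3+#4: size 19, file count 9, value 61
- #3+#4: size 17, file count 7, value 48
- #2+#4: size 13, file count 6, value 42
- #2+#3: size 8, file count 5, value 32
Best: 61 pts.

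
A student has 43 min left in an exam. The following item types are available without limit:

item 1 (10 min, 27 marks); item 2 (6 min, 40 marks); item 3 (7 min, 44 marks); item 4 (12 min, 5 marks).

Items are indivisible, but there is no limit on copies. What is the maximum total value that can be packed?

Best value-per-unit is item 2 at 40/6; filling with it alone gives 7×40 = 280.
Optimal mix: 6×item 2 + 1×item 3 → time 43, value 284.

284 marks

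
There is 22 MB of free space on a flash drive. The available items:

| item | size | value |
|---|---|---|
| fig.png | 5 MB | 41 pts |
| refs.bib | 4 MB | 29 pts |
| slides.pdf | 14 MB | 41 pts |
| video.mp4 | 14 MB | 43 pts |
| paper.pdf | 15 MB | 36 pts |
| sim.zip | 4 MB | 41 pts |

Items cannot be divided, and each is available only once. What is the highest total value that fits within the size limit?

113 pts

This is a 0/1 knapsack; check combinations near the capacity.
- refs.bib+video.mp4+sim.zip: size 4+14+4=22, value 29+43+41=113
- fig.png+refs.bib+sim.zip: size 5+4+4=13, value 41+29+41=111
- refs.bib+slides.pdf+sim.zip: size 4+14+4=22, value 29+41+41=111
Best: 113 pts.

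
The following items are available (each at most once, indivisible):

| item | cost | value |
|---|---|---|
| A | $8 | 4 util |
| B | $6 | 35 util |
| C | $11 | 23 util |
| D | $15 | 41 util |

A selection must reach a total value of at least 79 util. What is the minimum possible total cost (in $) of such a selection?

29

Subsets with value ≥ 79, sorted by total cost:
- A+B+D: cost 29, value 80
- B+C+D: cost 32, value 99
Minimum cost: 29 $.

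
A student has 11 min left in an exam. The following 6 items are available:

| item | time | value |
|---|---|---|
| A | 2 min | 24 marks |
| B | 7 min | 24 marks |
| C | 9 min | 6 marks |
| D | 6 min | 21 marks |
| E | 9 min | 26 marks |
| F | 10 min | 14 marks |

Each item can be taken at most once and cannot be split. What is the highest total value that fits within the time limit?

Check high-value combinations within 11 min:
- A+E: time 2+9=11, value 24+26=50
- A+B: time 2+7=9, value 24+24=48
- A+D: time 2+6=8, value 24+21=45
- A+C: time 2+9=11, value 24+6=30
- E: time 9, value 26
Best: 50 marks.

50 marks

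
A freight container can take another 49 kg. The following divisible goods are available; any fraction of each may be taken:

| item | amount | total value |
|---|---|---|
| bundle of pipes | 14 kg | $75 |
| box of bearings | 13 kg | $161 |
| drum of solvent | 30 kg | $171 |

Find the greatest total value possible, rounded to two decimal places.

Take in order of value per unit:
- box of bearings (161/13 per unit): all 13 → value 161, running total 161.00
- drum of solvent (171/30 per unit): all 30 → value 171, running total 332.00
- bundle of pipes (75/14 per unit): 6 of 14 → value 6×75/14 = 32.1429, running total 364.14
Total 364.14.

364.14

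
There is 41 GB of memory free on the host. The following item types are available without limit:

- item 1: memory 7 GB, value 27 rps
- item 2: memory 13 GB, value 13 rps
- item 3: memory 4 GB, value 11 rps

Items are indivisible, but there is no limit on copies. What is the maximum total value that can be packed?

Best value-per-unit is item 1 at 27/7; filling with it alone gives 5×27 = 135.
Optimal mix: 5×item 1 + 1×item 3 → memory 39, value 146.

146 rps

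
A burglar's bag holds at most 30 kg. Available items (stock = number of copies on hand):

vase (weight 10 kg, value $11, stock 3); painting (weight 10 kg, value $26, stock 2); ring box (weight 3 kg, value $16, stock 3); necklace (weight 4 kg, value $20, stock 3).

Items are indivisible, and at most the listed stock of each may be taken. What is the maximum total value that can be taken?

Best selections within weight 30 and stock limits:
- 1×painting + 2×ring box + 3×necklace: weight 28, value 118
- 1×painting + 3×ring box + 2×necklace: weight 27, value 114
- 3×ring box + 3×necklace: weight 21, value 108
- 2×painting + 2×ring box + 1×necklace: weight 30, value 104
Best: $118.

$118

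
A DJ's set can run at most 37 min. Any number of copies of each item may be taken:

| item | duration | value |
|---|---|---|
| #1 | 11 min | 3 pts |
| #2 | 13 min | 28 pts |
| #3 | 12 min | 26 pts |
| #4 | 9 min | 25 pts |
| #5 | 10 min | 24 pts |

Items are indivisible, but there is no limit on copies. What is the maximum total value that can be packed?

Best value-per-unit is #4 at 25/9, and filling with it alone uses duration 4×9=36. No mix of the others beats 4×25 = 100.

100 pts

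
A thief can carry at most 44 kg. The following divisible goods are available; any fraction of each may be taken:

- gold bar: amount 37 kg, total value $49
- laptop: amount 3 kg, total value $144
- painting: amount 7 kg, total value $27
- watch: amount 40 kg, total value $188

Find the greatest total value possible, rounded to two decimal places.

Take in order of value per unit:
- laptop (144/3 per unit): all 3 → value 144, running total 144.00
- watch (188/40 per unit): all 40 → value 188, running total 332.00
- painting (27/7 per unit): 1 of 7 → value 1×27/7 = 3.8571, running total 335.86
Total 335.86.

335.86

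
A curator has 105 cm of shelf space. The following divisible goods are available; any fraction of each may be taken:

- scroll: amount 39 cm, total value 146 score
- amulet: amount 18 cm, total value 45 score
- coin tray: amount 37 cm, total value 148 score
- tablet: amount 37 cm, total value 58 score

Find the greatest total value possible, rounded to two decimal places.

Take in order of value per unit:
- coin tray (148/37 per unit): all 37 → value 148, running total 148.00
- scroll (146/39 per unit): all 39 → value 146, running total 294.00
- amulet (45/18 per unit): all 18 → value 45, running total 339.00
- tablet (58/37 per unit): 11 of 37 → value 11×58/37 = 17.2432, running total 356.24
Total 356.24.

356.24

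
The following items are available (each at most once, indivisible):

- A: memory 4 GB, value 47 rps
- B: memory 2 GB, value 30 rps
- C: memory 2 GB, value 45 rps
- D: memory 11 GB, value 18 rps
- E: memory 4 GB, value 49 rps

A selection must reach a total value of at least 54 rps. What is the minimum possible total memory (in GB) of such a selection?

Subsets with value ≥ 54, sorted by total memory:
- B+C: memory 4, value 75
- C+E: memory 6, value 94
- A+C: memory 6, value 92
- B+E: memory 6, value 79
Minimum memory: 4 GB.

4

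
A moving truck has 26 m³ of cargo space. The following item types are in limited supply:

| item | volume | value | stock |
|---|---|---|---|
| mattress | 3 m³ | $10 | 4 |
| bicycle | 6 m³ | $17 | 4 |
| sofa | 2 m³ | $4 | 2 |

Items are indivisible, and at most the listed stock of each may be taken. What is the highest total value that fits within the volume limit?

Best selections within volume 26 and stock limits:
- 4×mattress + 2×bicycle + 1×sofa: volume 26, value 78
- 2×mattress + 3×bicycle + 1×sofa: volume 26, value 75
- 4×mattress + 2×bicycle: volume 24, value 74
Best: $78.

$78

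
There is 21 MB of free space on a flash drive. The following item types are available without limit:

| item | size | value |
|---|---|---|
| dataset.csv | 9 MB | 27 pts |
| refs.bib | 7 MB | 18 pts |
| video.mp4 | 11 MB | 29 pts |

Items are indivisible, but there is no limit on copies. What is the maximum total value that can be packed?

56 pts

Best value-per-unit is dataset.csv at 27/9; filling with it alone gives 2×27 = 54.
Optimal mix: 1×dataset.csv + 1×video.mp4 → size 20, value 56.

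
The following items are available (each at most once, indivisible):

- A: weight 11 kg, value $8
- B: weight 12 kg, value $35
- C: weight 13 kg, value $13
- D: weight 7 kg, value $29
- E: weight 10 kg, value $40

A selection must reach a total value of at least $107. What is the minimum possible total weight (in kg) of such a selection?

Subsets with value ≥ 107, sorted by total weight:
- A+B+D+E: weight 40, value 112
- B+C+D+E: weight 42, value 117
- A+B+C+D+E: weight 53, value 125
Minimum weight: 40 kg.

40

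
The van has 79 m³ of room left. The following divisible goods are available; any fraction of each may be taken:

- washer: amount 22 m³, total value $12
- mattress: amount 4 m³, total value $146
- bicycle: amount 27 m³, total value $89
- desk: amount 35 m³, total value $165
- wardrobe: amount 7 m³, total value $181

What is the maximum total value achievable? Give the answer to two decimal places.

Take in order of value per unit:
- mattress (146/4 per unit): all 4 → value 146, running total 146.00
- wardrobe (181/7 per unit): all 7 → value 181, running total 327.00
- desk (165/35 per unit): all 35 → value 165, running total 492.00
- bicycle (89/27 per unit): all 27 → value 89, running total 581.00
- washer (12/22 per unit): 6 of 22 → value 6×12/22 = 3.2727, running total 584.27
Total 584.27.

584.27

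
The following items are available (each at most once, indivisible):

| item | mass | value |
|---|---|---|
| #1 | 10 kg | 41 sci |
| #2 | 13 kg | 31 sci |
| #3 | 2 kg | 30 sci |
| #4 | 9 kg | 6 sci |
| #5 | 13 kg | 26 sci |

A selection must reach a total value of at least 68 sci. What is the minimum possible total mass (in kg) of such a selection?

Subsets with value ≥ 68, sorted by total mass:
- #1+#3: mass 12, value 71
- #1+#3+#4: mass 21, value 77
Minimum mass: 12 kg.

12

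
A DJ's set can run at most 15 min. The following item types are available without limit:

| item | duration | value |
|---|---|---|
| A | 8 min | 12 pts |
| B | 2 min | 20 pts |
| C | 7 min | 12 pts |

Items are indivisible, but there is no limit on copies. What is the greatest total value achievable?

Best value-per-unit is B at 20/2, and filling with it alone uses duration 7×2=14. No mix of the others beats 7×20 = 140.

140 pts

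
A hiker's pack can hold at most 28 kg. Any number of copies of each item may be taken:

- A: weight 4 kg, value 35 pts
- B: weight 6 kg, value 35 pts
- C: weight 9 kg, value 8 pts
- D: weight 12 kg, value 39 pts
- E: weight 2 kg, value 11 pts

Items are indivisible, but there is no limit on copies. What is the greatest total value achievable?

245 pts

Best value-per-unit is A at 35/4, and filling with it alone uses weight 7×4=28. No mix of the others beats 7×35 = 245.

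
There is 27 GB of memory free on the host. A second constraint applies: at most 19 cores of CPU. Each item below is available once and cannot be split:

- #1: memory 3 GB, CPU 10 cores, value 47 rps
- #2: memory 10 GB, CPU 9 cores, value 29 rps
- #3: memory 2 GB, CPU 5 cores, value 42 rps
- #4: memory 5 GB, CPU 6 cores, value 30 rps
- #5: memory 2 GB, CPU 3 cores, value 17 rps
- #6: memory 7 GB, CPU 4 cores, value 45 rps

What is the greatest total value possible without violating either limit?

134 rps

Feasible sets respecting both limits:
- #1+#3+#6: memory 12, CPU 19, value 134
- #3+#4+#5+#6: memory 16, CPU 18, value 134
- #3+#4+#6: memory 14, CPU 15, value 117
- #2+#3+#6: memory 19, CPU 18, value 116
Best: 134 rps.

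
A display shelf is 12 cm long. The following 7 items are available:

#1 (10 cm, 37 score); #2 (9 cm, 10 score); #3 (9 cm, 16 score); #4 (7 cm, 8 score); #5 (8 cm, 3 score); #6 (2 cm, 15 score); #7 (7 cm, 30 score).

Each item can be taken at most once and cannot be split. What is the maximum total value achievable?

Check high-value combinations within 12 cm:
- #1+#6: length 10+2=12, value 37+15=52
- #6+#7: length 2+7=9, value 15+30=45
- #1: length 10, value 37
- #3+#6: length 9+2=11, value 16+15=31
Best: 52 score.

52 score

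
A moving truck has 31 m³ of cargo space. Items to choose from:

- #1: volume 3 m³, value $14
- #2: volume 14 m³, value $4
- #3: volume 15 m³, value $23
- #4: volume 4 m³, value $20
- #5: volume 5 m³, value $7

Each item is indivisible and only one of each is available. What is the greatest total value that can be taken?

Check high-value combinations within 31 m³:
- #1+#3+#4+#5: volume 3+15+4+5=27, value 14+23+20+7=64
- #1+#3+#4: volume 3+15+4=22, value 14+23+20=57
- #3+#4+#5: volume 15+4+5=24, value 23+20+7=50
- #1+#2+#4+#5: volume 3+14+4+5=26, value 14+4+20+7=45
Best: $64.

$64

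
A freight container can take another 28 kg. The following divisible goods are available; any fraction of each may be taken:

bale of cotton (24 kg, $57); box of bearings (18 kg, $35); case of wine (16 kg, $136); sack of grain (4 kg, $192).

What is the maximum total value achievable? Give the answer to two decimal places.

Take in order of value per unit:
- sack of grain (192/4 per unit): all 4 → value 192, running total 192.00
- case of wine (136/16 per unit): all 16 → value 136, running total 328.00
- bale of cotton (57/24 per unit): 8 of 24 → value 8×57/24 = 19.0000, running total 347.00
Total 347.00.

347.00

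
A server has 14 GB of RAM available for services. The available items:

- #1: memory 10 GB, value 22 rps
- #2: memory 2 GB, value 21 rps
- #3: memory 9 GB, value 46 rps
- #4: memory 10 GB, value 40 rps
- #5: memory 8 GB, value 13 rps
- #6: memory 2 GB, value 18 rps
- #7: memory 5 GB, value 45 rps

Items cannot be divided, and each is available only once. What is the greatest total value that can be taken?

91 rps

Check high-value combinations within 14 GB:
- #3+#7: memory 9+5=14, value 46+45=91
- #2+#3+#6: memory 2+9+2=13, value 21+46+18=85
- #2+#6+#7: memory 2+2+5=9, value 21+18+45=84
- #2+#4+#6: memory 2+10+2=14, value 21+40+18=79
Best: 91 rps.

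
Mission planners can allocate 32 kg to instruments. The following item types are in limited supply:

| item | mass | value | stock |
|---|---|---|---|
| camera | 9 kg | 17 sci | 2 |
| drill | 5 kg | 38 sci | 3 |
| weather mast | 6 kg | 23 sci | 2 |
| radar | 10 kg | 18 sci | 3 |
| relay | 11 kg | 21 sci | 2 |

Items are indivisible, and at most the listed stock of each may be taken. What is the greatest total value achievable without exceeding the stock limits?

Best selections within mass 32 and stock limits:
- 3×drill + 2×weather mast: mass 27, value 160
- 3×drill + 1×weather mast + 1×relay: mass 32, value 158
- 3×drill + 1×weather mast + 1×radar: mass 31, value 155
- 1×camera + 3×drill + 1×weather mast: mass 30, value 154
Best: 160 sci.

160 sci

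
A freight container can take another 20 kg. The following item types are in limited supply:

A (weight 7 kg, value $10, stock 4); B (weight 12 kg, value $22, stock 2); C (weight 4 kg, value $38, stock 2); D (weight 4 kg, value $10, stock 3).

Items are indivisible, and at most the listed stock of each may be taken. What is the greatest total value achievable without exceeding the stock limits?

$106

Best selections within weight 20 and stock limits:
- 2×C + 3×D: weight 20, value 106
- 1×B + 2×C: weight 20, value 98
- 2×C + 2×D: weight 16, value 96
Best: $106.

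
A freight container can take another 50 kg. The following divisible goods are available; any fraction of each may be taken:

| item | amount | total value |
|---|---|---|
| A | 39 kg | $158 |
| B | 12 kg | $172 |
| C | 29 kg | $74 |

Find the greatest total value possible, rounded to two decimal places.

325.95

Take in order of value per unit:
- B (172/12 per unit): all 12 → value 172, running total 172.00
- A (158/39 per unit): 38 of 39 → value 38×158/39 = 153.9487, running total 325.95
Total 325.95.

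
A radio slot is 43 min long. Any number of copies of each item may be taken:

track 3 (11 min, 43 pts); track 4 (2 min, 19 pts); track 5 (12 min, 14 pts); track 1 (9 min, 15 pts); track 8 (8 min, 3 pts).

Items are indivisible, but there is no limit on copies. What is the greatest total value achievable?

399 pts

Best value-per-unit is track 4 at 19/2, and filling with it alone uses duration 21×2=42. No mix of the others beats 21×19 = 399.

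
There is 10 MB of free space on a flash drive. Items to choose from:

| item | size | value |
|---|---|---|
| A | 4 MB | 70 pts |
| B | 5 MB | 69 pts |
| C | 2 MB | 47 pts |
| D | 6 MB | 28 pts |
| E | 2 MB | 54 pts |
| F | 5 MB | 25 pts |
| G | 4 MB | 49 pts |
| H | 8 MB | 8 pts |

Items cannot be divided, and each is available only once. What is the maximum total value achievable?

Check high-value combinations within 10 MB:
- A+E+G: size 4+2+4=10, value 70+54+49=173
- A+C+E: size 4+2+2=8, value 70+47+54=171
- B+C+E: size 5+2+2=9, value 69+47+54=170
- A+C+G: size 4+2+4=10, value 70+47+49=166
- C+E+G: size 2+2+4=8, value 47+54+49=150
Best: 173 pts.

173 pts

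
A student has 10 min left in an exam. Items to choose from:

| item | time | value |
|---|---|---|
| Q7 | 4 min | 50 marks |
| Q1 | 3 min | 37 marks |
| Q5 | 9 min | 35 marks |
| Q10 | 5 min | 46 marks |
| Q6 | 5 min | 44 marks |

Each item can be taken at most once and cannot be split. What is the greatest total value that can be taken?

Check high-value combinations within 10 min:
- Q7+Q10: time 4+5=9, value 50+46=96
- Q7+Q6: time 4+5=9, value 50+44=94
- Q10+Q6: time 5+5=10, value 46+44=90
- Q7+Q1: time 4+3=7, value 50+37=87
Best: 96 marks.

96 marks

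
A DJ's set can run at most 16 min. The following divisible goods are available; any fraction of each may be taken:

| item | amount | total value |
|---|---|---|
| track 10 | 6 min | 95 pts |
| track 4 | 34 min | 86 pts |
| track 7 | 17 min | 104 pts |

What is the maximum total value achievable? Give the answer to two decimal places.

156.18

Take in order of value per unit:
- track 10 (95/6 per unit): all 6 → value 95, running total 95.00
- track 7 (104/17 per unit): 10 of 17 → value 10×104/17 = 61.1765, running total 156.18
Total 156.18.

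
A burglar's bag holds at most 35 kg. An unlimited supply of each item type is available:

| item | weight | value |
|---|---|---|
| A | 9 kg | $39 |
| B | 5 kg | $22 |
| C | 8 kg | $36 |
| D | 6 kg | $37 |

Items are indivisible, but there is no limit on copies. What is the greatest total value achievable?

Best value-per-unit is D at 37/6; filling with it alone gives 5×37 = 185.
Optimal mix: 1×B + 5×D → weight 35, value 207.

$207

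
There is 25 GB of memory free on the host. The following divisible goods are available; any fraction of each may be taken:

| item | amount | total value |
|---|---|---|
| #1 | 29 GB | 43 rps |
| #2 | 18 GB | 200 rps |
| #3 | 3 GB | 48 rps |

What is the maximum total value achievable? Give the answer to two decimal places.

253.93

Take in order of value per unit:
- #3 (48/3 per unit): all 3 → value 48, running total 48.00
- #2 (200/18 per unit): all 18 → value 200, running total 248.00
- #1 (43/29 per unit): 4 of 29 → value 4×43/29 = 5.9310, running total 253.93
Total 253.93.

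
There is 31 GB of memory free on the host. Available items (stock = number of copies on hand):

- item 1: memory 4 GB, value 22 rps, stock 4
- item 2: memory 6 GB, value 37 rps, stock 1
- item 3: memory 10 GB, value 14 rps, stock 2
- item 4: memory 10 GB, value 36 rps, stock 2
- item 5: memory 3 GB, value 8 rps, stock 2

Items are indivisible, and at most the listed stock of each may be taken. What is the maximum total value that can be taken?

147 rps

Top feasible selections:
- 3×item 1 + 1×item 2 + 1×item 4 + 1×item 5: memory 31, value 147
- 4×item 1 + 1×item 2 + 2×item 5: memory 28, value 141
- 3×item 1 + 1×item 2 + 1×item 4: memory 28, value 139
- 4×item 1 + 1×item 2 + 1×item 5: memory 25, value 133
Best: 147 rps.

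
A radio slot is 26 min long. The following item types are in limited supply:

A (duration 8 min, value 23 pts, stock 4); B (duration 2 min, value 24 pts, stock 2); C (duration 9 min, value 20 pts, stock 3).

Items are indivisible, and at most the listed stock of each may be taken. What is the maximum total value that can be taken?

Best selections within duration 26 and stock limits:
- 2×A + 2×B: duration 20, value 94
- 3×A + 1×B: duration 26, value 93
Best: 94 pts.

94 pts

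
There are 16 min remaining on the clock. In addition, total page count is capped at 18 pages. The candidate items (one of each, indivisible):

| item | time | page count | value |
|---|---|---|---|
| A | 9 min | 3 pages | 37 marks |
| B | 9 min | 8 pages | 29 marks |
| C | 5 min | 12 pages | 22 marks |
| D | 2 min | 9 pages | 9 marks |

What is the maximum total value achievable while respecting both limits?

59 marks

Feasible sets respecting both limits:
- A+C: time 14, page count 15, value 59
- A+D: time 11, page count 12, value 46
- B+D: time 11, page count 17, value 38
Best: 59 marks.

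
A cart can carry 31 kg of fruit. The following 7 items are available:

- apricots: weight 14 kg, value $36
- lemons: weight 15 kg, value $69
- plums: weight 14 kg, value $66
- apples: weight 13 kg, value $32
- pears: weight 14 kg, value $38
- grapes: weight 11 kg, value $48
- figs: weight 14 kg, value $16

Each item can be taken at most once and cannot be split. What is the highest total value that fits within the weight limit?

$135

This is a 0/1 knapsack; check combinations near the capacity.
- lemons+plums: weight 15+14=29, value 69+66=135
- lemons+grapes: weight 15+11=26, value 69+48=117
- plums+grapes: weight 14+11=25, value 66+48=114
- lemons+pears: weight 15+14=29, value 69+38=107
- apricots+lemons: weight 14+15=29, value 36+69=105
Best: $135.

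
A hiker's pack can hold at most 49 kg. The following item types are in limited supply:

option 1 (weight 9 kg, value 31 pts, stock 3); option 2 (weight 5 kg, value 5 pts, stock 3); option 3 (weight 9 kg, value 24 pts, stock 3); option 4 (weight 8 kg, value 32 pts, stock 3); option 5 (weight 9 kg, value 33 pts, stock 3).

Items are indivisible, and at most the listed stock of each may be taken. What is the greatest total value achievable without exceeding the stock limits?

Best selections within weight 49 and stock limits:
- 1×option 2 + 2×option 4 + 3×option 5: weight 48, value 168
- 1×option 2 + 3×option 4 + 2×option 5: weight 47, value 167
- 1×option 1 + 1×option 2 + 1×option 4 + 3×option 5: weight 49, value 167
Best: 168 pts.

168 pts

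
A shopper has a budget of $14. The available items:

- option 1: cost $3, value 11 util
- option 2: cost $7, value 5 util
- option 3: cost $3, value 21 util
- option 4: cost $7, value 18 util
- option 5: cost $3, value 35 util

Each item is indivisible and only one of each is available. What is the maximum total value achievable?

Check high-value combinations within $14:
- option 3+option 4+option 5: cost 3+7+3=13, value 21+18+35=74
- option 1+option 3+option 5: cost 3+3+3=9, value 11+21+35=67
- option 1+option 4+option 5: cost 3+7+3=13, value 11+18+35=64
- option 2+option 3+option 5: cost 7+3+3=13, value 5+21+35=61
Best: 74 util.

74 util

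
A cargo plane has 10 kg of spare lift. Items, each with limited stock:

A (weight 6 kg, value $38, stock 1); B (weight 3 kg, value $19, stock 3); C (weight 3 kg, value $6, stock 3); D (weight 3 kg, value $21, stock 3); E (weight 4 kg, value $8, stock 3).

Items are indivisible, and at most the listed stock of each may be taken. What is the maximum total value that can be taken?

$63

Best selections within weight 10 and stock limits:
- 3×D: weight 9, value 63
- 1×B + 2×D: weight 9, value 61
Best: $63.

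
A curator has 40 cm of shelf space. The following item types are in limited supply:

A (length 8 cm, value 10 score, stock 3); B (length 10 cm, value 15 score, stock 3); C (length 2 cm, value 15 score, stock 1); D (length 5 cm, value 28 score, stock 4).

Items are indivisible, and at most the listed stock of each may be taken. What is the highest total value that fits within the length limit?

152 score

Top feasible selections:
- 1×A + 1×B + 1×C + 4×D: length 40, value 152
- 2×A + 1×C + 4×D: length 38, value 147
- 1×B + 1×C + 4×D: length 32, value 142
- 2×B + 4×D: length 40, value 142
Best: 152 score.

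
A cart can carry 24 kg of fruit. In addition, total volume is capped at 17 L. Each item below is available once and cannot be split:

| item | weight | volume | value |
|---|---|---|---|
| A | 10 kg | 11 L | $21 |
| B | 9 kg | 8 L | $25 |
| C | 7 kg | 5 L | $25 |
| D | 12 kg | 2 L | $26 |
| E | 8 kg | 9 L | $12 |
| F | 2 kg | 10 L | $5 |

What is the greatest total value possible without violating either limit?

Feasible sets respecting both limits:
- C+D+F: weight 21, volume 17, value 56
- B+D: weight 21, volume 10, value 51
- C+D: weight 19, volume 7, value 51
- B+C: weight 16, volume 13, value 50
Best: $56.

$56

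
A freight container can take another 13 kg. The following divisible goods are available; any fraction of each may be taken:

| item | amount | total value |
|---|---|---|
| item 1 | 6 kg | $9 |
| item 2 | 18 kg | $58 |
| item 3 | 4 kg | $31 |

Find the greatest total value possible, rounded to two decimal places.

60.00

Take in order of value per unit:
- item 3 (31/4 per unit): all 4 → value 31, running total 31.00
- item 2 (58/18 per unit): 9 of 18 → value 9×58/18 = 29.0000, running total 60.00
Total 60.00.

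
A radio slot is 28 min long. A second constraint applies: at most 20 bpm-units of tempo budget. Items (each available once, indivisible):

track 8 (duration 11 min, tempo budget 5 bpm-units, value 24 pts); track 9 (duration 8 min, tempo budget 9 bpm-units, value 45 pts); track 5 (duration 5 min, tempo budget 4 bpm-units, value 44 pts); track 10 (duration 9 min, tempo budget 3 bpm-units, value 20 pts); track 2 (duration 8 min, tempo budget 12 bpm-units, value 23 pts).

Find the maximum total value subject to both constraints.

113 pts

Feasible sets respecting both limits:
- track 8+track 9+track 5: duration 24, tempo budget 18, value 113
- track 9+track 5+track 10: duration 22, tempo budget 16, value 109
- track 9+track 5: duration 13, tempo budget 13, value 89
- track 8+track 9+track 10: duration 28, tempo budget 17, value 89
Best: 113 pts.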